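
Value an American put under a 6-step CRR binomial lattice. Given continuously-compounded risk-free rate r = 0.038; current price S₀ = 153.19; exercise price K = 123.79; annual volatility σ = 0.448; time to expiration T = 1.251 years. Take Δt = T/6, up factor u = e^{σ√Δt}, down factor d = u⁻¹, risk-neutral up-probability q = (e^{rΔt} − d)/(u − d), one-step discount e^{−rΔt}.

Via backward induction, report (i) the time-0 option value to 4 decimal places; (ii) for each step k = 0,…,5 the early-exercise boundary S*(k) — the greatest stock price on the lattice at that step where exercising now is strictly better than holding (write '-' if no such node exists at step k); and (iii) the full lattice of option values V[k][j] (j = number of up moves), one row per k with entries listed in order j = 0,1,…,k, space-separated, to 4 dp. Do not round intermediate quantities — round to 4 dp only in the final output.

Δt=0.20850  u=1.22699  d=0.81500  q=0.46834  discount=0.99211
step 6 (expiry): payoffs max(K−S,0) = 78.8966 56.2027 22.0369 0.0000 0.0000 0.0000 0.0000
step 5: (k=5,j=0): S=55.0837, (K−S)⁺=68.7063, hold=67.7293 ⇒ V=68.7063 exercise | (k=5,j=1): S=82.9290, (K−S)⁺=40.8610, hold=39.8841 ⇒ V=40.8610 exercise | (k=5,j=2): S=124.8501, (K−S)⁺=0.0000, hold=11.6236 ⇒ V=11.6236 continue | (k=5,j=3): S=187.9628, (K−S)⁺=0.0000, hold=0.0000 ⇒ V=0.0000 continue | (k=5,j=4): S=282.9793, (K−S)⁺=0.0000, hold=0.0000 ⇒ V=0.0000 continue | (k=5,j=5): S=426.0272, (K−S)⁺=0.0000, hold=0.0000 ⇒ V=0.0000 continue  boundary S*=82.9290
step 4: (k=4,j=0): S=67.5873, (K−S)⁺=56.2027, hold=55.2258 ⇒ V=56.2027 exercise | (k=4,j=1): S=101.7531, (K−S)⁺=22.0369, hold=26.9535 ⇒ V=26.9535 continue | (k=4,j=2): S=153.1900, (K−S)⁺=0.0000, hold=6.1310 ⇒ V=6.1310 continue | (k=4,j=3): S=230.6286, (K−S)⁺=0.0000, hold=0.0000 ⇒ V=0.0000 continue | (k=4,j=4): S=347.2130, (K−S)⁺=0.0000, hold=0.0000 ⇒ V=0.0000 continue  boundary S*=67.5873
step 3: (k=3,j=0): S=82.9290, (K−S)⁺=40.8610, hold=42.1686 ⇒ V=42.1686 continue | (k=3,j=1): S=124.8501, (K−S)⁺=0.0000, hold=17.0656 ⇒ V=17.0656 continue | (k=3,j=2): S=187.9628, (K−S)⁺=0.0000, hold=3.2339 ⇒ V=3.2339 continue | (k=3,j=3): S=282.9793, (K−S)⁺=0.0000, hold=0.0000 ⇒ V=0.0000 continue  boundary S*=-
step 2: (k=2,j=0): S=101.7531, (K−S)⁺=22.0369, hold=30.1718 ⇒ V=30.1718 continue | (k=2,j=1): S=153.1900, (K−S)⁺=0.0000, hold=10.5041 ⇒ V=10.5041 continue | (k=2,j=2): S=230.6286, (K−S)⁺=0.0000, hold=1.7057 ⇒ V=1.7057 continue  boundary S*=-
step 1: (k=1,j=0): S=124.8501, (K−S)⁺=0.0000, hold=20.7951 ⇒ V=20.7951 continue | (k=1,j=1): S=187.9628, (K−S)⁺=0.0000, hold=6.3330 ⇒ V=6.3330 continue  boundary S*=-
step 0: (k=0,j=0): S=153.1900, (K−S)⁺=0.0000, hold=13.9112 ⇒ V=13.9112 continue  boundary S*=-

price = 13.9112
boundary = - - - - 67.5873 82.9290
tree:
13.9112
20.7951 6.3330
30.1718 10.5041 1.7057
42.1686 17.0656 3.2339 0.0000
56.2027 26.9535 6.1310 0.0000 0.0000
68.7063 40.8610 11.6236 0.0000 0.0000 0.0000
78.8966 56.2027 22.0369 0.0000 0.0000 0.0000 0.0000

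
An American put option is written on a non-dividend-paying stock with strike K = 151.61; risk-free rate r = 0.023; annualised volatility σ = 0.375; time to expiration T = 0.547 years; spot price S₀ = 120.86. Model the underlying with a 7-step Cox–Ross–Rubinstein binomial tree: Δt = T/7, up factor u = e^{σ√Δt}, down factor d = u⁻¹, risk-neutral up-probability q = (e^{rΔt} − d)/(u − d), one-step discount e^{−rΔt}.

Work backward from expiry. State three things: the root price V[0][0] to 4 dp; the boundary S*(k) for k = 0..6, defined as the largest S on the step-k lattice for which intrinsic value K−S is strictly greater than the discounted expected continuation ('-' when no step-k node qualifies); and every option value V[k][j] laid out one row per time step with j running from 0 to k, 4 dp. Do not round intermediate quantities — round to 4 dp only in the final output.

params: Δt=0.07814 u=1.11052 d=0.90048 q=0.48238 e^(-rΔt)=0.99820
t_7 payoffs: 93.5870 80.0530 63.3621 42.7780 17.3926 0.0000 0.0000 0.0000
t_6: node(6,0) S=64.4356 payoff=87.1744 vs cont=86.9021 → 87.1744 [stop]  node(6,1) S=79.4654 payoff=72.1446 vs cont=71.8723 → 72.1446 [stop]  node(6,2) S=98.0010 payoff=53.6090 vs cont=53.3368 → 53.6090 [stop]  node(6,3) S=120.8600 payoff=30.7500 vs cont=30.4778 → 30.7500 [stop]  node(6,4) S=149.0509 payoff=2.5591 vs cont=8.9866 → 8.9866 [wait]  node(6,5) S=183.8175 payoff=0.0000 vs cont=0.0000 → 0.0000 [wait]  node(6,6) S=226.6935 payoff=0.0000 vs cont=0.0000 → 0.0000 [wait]  ⇒ S*(6)=120.8600
t_5: node(5,0) S=71.5570 payoff=80.0530 vs cont=79.7807 → 80.0530 [stop]  node(5,1) S=88.2479 payoff=63.3621 vs cont=63.0899 → 63.3621 [stop]  node(5,2) S=108.8320 payoff=42.7780 vs cont=42.5058 → 42.7780 [stop]  node(5,3) S=134.2174 payoff=17.3926 vs cont=20.2154 → 20.2154 [wait]  node(5,4) S=165.5239 payoff=0.0000 vs cont=4.6433 → 4.6433 [wait]  node(5,5) S=204.1329 payoff=0.0000 vs cont=0.0000 → 0.0000 [wait]  ⇒ S*(5)=108.8320
t_4: node(4,0) S=79.4654 payoff=72.1446 vs cont=71.8723 → 72.1446 [stop]  node(4,1) S=98.0010 payoff=53.6090 vs cont=53.3368 → 53.6090 [stop]  node(4,2) S=120.8600 payoff=30.7500 vs cont=31.8369 → 31.8369 [wait]  node(4,3) S=149.0509 payoff=2.5591 vs cont=12.6809 → 12.6809 [wait]  node(4,4) S=183.8175 payoff=0.0000 vs cont=2.3991 → 2.3991 [wait]  ⇒ S*(4)=98.0010
t_3: node(3,0) S=88.2479 payoff=63.3621 vs cont=63.0899 → 63.3621 [stop]  node(3,1) S=108.8320 payoff=42.7780 vs cont=43.0292 → 43.0292 [wait]  node(3,2) S=134.2174 payoff=17.3926 vs cont=22.5558 → 22.5558 [wait]  node(3,3) S=165.5239 payoff=0.0000 vs cont=7.7073 → 7.7073 [wait]  ⇒ S*(3)=88.2479
t_2: node(2,0) S=98.0010 payoff=53.6090 vs cont=53.4577 → 53.6090 [stop]  node(2,1) S=120.8600 payoff=30.7500 vs cont=33.0937 → 33.0937 [wait]  node(2,2) S=149.0509 payoff=2.5591 vs cont=15.3655 → 15.3655 [wait]  ⇒ S*(2)=98.0010
t_1: node(1,0) S=108.8320 payoff=42.7780 vs cont=43.6343 → 43.6343 [wait]  node(1,1) S=134.2174 payoff=17.3926 vs cont=24.4979 → 24.4979 [wait]  ⇒ S*(1)=-
t_0: node(0,0) S=120.8600 payoff=30.7500 vs cont=34.3415 → 34.3415 [wait]  ⇒ S*(0)=-

price = 34.3415
boundary = - - 98.0010 88.2479 98.0010 108.8320 120.8600
tree:
34.3415
43.6343 24.4979
53.6090 33.0937 15.3655
63.3621 43.0292 22.5558 7.7073
72.1446 53.6090 31.8369 12.6809 2.3991
80.0530 63.3621 42.7780 20.2154 4.6433 0.0000
87.1744 72.1446 53.6090 30.7500 8.9866 0.0000 0.0000
93.5870 80.0530 63.3621 42.7780 17.3926 0.0000 0.0000 0.0000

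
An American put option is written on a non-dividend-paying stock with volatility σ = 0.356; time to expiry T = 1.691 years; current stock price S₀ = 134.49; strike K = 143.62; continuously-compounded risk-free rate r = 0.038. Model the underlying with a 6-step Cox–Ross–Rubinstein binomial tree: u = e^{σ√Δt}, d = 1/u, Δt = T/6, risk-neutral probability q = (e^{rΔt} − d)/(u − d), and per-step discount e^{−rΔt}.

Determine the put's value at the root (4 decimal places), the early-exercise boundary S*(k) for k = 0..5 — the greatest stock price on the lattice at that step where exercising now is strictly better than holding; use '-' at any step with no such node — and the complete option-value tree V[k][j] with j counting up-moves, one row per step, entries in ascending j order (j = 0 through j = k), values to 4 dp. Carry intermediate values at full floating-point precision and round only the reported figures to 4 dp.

price = 26.3297
boundary = - - 92.1579 76.2876 92.1579 111.3298
tree:
26.3297
37.5028 14.8732
51.4621 23.2923 6.1293
67.3324 35.3661 10.7967 1.2345
80.4697 51.4621 18.8044 2.4052 0.0000
91.3447 67.3324 32.2902 4.6861 0.0000 0.0000
100.3469 80.4697 51.4621 9.1300 0.0000 0.0000 0.0000

params: Δt=0.28183 u=1.20803 d=0.82779 q=0.48121 e^(-rΔt)=0.98935
t_6 payoffs: 100.3469 80.4697 51.4621 9.1300 0.0000 0.0000 0.0000
t_5: node(5,0) S=52.2753 payoff=91.3447 vs cont=89.8148 → 91.3447 [stop]  node(5,1) S=76.2876 payoff=67.3324 vs cont=65.8025 → 67.3324 [stop]  node(5,2) S=111.3298 payoff=32.2902 vs cont=30.7603 → 32.2902 [stop]  node(5,3) S=162.4683 payoff=0.0000 vs cont=4.6861 → 4.6861 [wait]  node(5,4) S=237.0970 payoff=0.0000 vs cont=0.0000 → 0.0000 [wait]  node(5,5) S=346.0059 payoff=0.0000 vs cont=0.0000 → 0.0000 [wait]  ⇒ S*(5)=111.3298
t_4: node(4,0) S=63.1503 payoff=80.4697 vs cont=78.9398 → 80.4697 [stop]  node(4,1) S=92.1579 payoff=51.4621 vs cont=49.9322 → 51.4621 [stop]  node(4,2) S=134.4900 payoff=9.1300 vs cont=18.8044 → 18.8044 [wait]  node(4,3) S=196.2671 payoff=0.0000 vs cont=2.4052 → 2.4052 [wait]  node(4,4) S=286.4210 payoff=0.0000 vs cont=0.0000 → 0.0000 [wait]  ⇒ S*(4)=92.1579
t_3: node(3,0) S=76.2876 payoff=67.3324 vs cont=65.8025 → 67.3324 [stop]  node(3,1) S=111.3298 payoff=32.2902 vs cont=35.3661 → 35.3661 [wait]  node(3,2) S=162.4683 payoff=0.0000 vs cont=10.7967 → 10.7967 [wait]  node(3,3) S=237.0970 payoff=0.0000 vs cont=1.2345 → 1.2345 [wait]  ⇒ S*(3)=76.2876
t_2: node(2,0) S=92.1579 payoff=51.4621 vs cont=51.3966 → 51.4621 [stop]  node(2,1) S=134.4900 payoff=9.1300 vs cont=23.2923 → 23.2923 [wait]  node(2,2) S=196.2671 payoff=0.0000 vs cont=6.1293 → 6.1293 [wait]  ⇒ S*(2)=92.1579
t_1: node(1,0) S=111.3298 payoff=32.2902 vs cont=37.5028 → 37.5028 [wait]  node(1,1) S=162.4683 payoff=0.0000 vs cont=14.8732 → 14.8732 [wait]  ⇒ S*(1)=-
t_0: node(0,0) S=134.4900 payoff=9.1300 vs cont=26.3297 → 26.3297 [wait]  ⇒ S*(0)=-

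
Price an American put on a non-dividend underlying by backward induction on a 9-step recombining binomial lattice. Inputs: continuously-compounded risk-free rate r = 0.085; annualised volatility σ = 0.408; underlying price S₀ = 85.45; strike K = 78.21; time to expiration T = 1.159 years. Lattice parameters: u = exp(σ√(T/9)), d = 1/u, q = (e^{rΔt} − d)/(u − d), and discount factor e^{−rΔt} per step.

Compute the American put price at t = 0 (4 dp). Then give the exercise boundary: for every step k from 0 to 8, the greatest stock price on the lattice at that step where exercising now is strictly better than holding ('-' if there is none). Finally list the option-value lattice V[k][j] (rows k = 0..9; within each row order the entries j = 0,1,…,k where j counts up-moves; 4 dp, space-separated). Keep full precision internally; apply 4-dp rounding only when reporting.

price = 8.2581
boundary = - - - - 47.5736 55.0748 47.5736 55.0748 63.7586
tree:
8.2581
12.0041 4.7073
16.9650 7.3250 2.2026
23.2167 11.1088 3.7159 0.7431
30.6364 16.3342 6.1465 1.3759 0.1289
37.1159 23.1352 9.9170 2.5249 0.2612 0.0000
42.7129 30.6364 15.4884 4.5838 0.5291 0.0000 0.0000
47.5476 37.1159 23.1352 8.2097 1.0718 0.0000 0.0000 0.0000
51.7238 42.7129 30.6364 14.4514 2.1712 0.0000 0.0000 0.0000 0.0000
55.3312 47.5476 37.1159 23.1352 4.3982 0.0000 0.0000 0.0000 0.0000 0.0000

Δt=0.12878, u=1.15767, d=0.86380, q=0.50091, disc=e^(-rΔt)=0.98911
k=9 terminal: V=max(K-S,0) → 55.3312 47.5476 37.1159 23.1352 4.3982 0.0000 0.0000 0.0000 0.0000 0.0000
k=8: j=0 S=26.4862 intr=51.7238 cont=50.8723 V=51.7238[EX]; j=1 S=35.4971 intr=42.7129 cont=41.8615 V=42.7129[EX]; j=2 S=47.5736 intr=30.6364 cont=29.7850 V=30.6364[EX]; j=3 S=63.7586 intr=14.4514 cont=13.5999 V=14.4514[EX]; j=4 S=85.4500 intr=0.0000 cont=2.1712 V=2.1712[hold]; j=5 S=114.5210 intr=0.0000 cont=0.0000 V=0.0000[hold]; j=6 S=153.4822 intr=0.0000 cont=0.0000 V=0.0000[hold]; j=7 S=205.6985 intr=0.0000 cont=0.0000 V=0.0000[hold]; j=8 S=275.6793 intr=0.0000 cont=0.0000 V=0.0000[hold]  S*(8)=63.7586
k=7: j=0 S=30.6624 intr=47.5476 cont=46.6961 V=47.5476[EX]; j=1 S=41.0941 intr=37.1159 cont=36.2645 V=37.1159[EX]; j=2 S=55.0748 intr=23.1352 cont=22.2838 V=23.1352[EX]; j=3 S=73.8118 intr=4.3982 cont=8.2097 V=8.2097[hold]; j=4 S=98.9233 intr=0.0000 cont=1.0718 V=1.0718[hold]; j=5 S=132.5780 intr=0.0000 cont=0.0000 V=0.0000[hold]; j=6 S=177.6825 intr=0.0000 cont=0.0000 V=0.0000[hold]; j=7 S=238.1319 intr=0.0000 cont=0.0000 V=0.0000[hold]  S*(7)=55.0748
k=6: j=0 S=35.4971 intr=42.7129 cont=41.8615 V=42.7129[EX]; j=1 S=47.5736 intr=30.6364 cont=29.7850 V=30.6364[EX]; j=2 S=63.7586 intr=14.4514 cont=15.4884 V=15.4884[hold]; j=3 S=85.4500 intr=0.0000 cont=4.5838 V=4.5838[hold]; j=4 S=114.5210 intr=0.0000 cont=0.5291 V=0.5291[hold]; j=5 S=153.4822 intr=0.0000 cont=0.0000 V=0.0000[hold]; j=6 S=205.6985 intr=0.0000 cont=0.0000 V=0.0000[hold]  S*(6)=47.5736
k=5: j=0 S=41.0941 intr=37.1159 cont=36.2645 V=37.1159[EX]; j=1 S=55.0748 intr=23.1352 cont=22.7976 V=23.1352[EX]; j=2 S=73.8118 intr=4.3982 cont=9.9170 V=9.9170[hold]; j=3 S=98.9233 intr=0.0000 cont=2.5249 V=2.5249[hold]; j=4 S=132.5780 intr=0.0000 cont=0.2612 V=0.2612[hold]; j=5 S=177.6825 intr=0.0000 cont=0.0000 V=0.0000[hold]  S*(5)=55.0748
k=4: j=0 S=47.5736 intr=30.6364 cont=29.7850 V=30.6364[EX]; j=1 S=63.7586 intr=14.4514 cont=16.3342 V=16.3342[hold]; j=2 S=85.4500 intr=0.0000 cont=6.1465 V=6.1465[hold]; j=3 S=114.5210 intr=0.0000 cont=1.3759 V=1.3759[hold]; j=4 S=153.4822 intr=0.0000 cont=0.1289 V=0.1289[hold]  S*(4)=47.5736
k=3: j=0 S=55.0748 intr=23.1352 cont=23.2167 V=23.2167[hold]; j=1 S=73.8118 intr=4.3982 cont=11.1088 V=11.1088[hold]; j=2 S=98.9233 intr=0.0000 cont=3.7159 V=3.7159[hold]; j=3 S=132.5780 intr=0.0000 cont=0.7431 V=0.7431[hold]  S*(3)=-
k=2: j=0 S=63.7586 intr=14.4514 cont=16.9650 V=16.9650[hold]; j=1 S=85.4500 intr=0.0000 cont=7.3250 V=7.3250[hold]; j=2 S=114.5210 intr=0.0000 cont=2.2026 V=2.2026[hold]  S*(2)=-
k=1: j=0 S=73.8118 intr=4.3982 cont=12.0041 V=12.0041[hold]; j=1 S=98.9233 intr=0.0000 cont=4.7073 V=4.7073[hold]  S*(1)=-
k=0: j=0 S=85.4500 intr=0.0000 cont=8.2581 V=8.2581[hold]  S*(0)=-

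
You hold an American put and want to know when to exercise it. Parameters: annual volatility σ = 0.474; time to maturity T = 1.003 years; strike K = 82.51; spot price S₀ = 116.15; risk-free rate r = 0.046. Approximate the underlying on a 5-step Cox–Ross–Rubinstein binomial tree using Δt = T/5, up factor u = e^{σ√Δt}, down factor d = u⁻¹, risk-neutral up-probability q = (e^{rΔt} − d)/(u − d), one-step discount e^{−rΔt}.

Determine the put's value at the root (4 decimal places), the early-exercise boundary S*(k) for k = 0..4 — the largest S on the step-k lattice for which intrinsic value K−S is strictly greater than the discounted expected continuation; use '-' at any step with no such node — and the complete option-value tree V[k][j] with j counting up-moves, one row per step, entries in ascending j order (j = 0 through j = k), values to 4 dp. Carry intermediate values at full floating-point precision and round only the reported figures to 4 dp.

price = 5.5238
boundary = - - - - 49.6846
tree:
5.5238
9.0677 1.6172
14.5166 3.0727 0.0000
22.4290 5.8380 0.0000 0.0000
32.8254 11.0919 0.0000 0.0000 0.0000
42.3289 21.0743 0.0000 0.0000 0.0000 0.0000

Δt=0.20060, u=1.23652, d=0.80872, q=0.46879, disc=e^(-rΔt)=0.99081
k=5 terminal: V=max(K-S,0) → 42.3289 21.0743 0.0000 0.0000 0.0000 0.0000
k=4: j=0 S=49.6846 intr=32.8254 cont=32.0676 V=32.8254[EX]; j=1 S=75.9662 intr=6.5438 cont=11.0919 V=11.0919[hold]; j=2 S=116.1500 intr=0.0000 cont=0.0000 V=0.0000[hold]; j=3 S=177.5898 intr=0.0000 cont=0.0000 V=0.0000[hold]; j=4 S=271.5294 intr=0.0000 cont=0.0000 V=0.0000[hold]  S*(4)=49.6846
k=3: j=0 S=61.4357 intr=21.0743 cont=22.4290 V=22.4290[hold]; j=1 S=93.9333 intr=0.0000 cont=5.8380 V=5.8380[hold]; j=2 S=143.6212 intr=0.0000 cont=0.0000 V=0.0000[hold]; j=3 S=219.5925 intr=0.0000 cont=0.0000 V=0.0000[hold]  S*(3)=-
k=2: j=0 S=75.9662 intr=6.5438 cont=14.5166 V=14.5166[hold]; j=1 S=116.1500 intr=0.0000 cont=3.0727 V=3.0727[hold]; j=2 S=177.5898 intr=0.0000 cont=0.0000 V=0.0000[hold]  S*(2)=-
k=1: j=0 S=93.9333 intr=0.0000 cont=9.0677 V=9.0677[hold]; j=1 S=143.6212 intr=0.0000 cont=1.6172 V=1.6172[hold]  S*(1)=-
k=0: j=0 S=116.1500 intr=0.0000 cont=5.5238 V=5.5238[hold]  S*(0)=-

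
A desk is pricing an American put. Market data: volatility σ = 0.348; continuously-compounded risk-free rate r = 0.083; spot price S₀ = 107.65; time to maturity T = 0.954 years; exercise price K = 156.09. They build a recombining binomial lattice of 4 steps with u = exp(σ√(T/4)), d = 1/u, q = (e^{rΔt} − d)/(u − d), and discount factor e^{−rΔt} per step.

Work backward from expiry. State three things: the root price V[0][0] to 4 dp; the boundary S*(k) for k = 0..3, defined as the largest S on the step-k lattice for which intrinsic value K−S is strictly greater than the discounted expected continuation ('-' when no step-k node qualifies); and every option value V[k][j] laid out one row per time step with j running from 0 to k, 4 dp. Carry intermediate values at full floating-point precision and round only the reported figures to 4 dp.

price = 48.4400
boundary = 107.6500 90.8250 107.6500 127.5918
tree:
48.4400
65.2650 30.4097
79.4604 48.4400 14.6857
91.4371 65.2650 28.4982 2.3065
101.5420 79.4604 48.4400 4.8622 0.0000

Δt=0.23850, u=1.18525, d=0.84371, q=0.51615, disc=e^(-rΔt)=0.98040
k=4 terminal: V=max(K-S,0) → 101.5420 79.4604 48.4400 4.8622 0.0000
k=3: j=0 S=64.6529 intr=91.4371 cont=88.3776 V=91.4371[EX]; j=1 S=90.8250 intr=65.2650 cont=62.2055 V=65.2650[EX]; j=2 S=127.5918 intr=28.4982 cont=25.4387 V=28.4982[EX]; j=3 S=179.2422 intr=0.0000 cont=2.3065 V=2.3065[hold]  S*(3)=127.5918
k=2: j=0 S=76.6296 intr=79.4604 cont=76.4009 V=79.4604[EX]; j=1 S=107.6500 intr=48.4400 cont=45.3805 V=48.4400[EX]; j=2 S=151.2278 intr=4.8622 cont=14.6857 V=14.6857[hold]  S*(2)=107.6500
k=1: j=0 S=90.8250 intr=65.2650 cont=62.2055 V=65.2650[EX]; j=1 S=127.5918 intr=28.4982 cont=30.4097 V=30.4097[hold]  S*(1)=90.8250
k=0: j=0 S=107.6500 intr=48.4400 cont=46.3478 V=48.4400[EX]  S*(0)=107.6500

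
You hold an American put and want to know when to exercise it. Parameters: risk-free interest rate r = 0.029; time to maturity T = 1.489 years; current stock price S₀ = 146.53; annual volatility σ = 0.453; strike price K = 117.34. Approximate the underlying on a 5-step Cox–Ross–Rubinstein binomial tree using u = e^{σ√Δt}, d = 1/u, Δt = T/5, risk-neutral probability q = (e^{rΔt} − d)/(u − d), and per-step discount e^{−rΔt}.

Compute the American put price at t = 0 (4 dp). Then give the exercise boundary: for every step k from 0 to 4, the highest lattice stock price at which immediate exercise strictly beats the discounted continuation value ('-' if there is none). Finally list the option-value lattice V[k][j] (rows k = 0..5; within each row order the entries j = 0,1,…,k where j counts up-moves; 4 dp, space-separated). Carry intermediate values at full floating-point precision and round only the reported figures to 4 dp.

Δt=0.29780, u=1.28044, d=0.78098, q=0.45588, disc=e^(-rΔt)=0.99140
k=5 terminal: V=max(K-S,0) → 74.7680 47.5417 2.9031 0.0000 0.0000 0.0000
k=4: j=0 S=54.5110 intr=62.8290 cont=61.8200 V=62.8290[EX]; j=1 S=89.3728 intr=27.9672 cont=26.9582 V=27.9672[EX]; j=2 S=146.5300 intr=0.0000 cont=1.5661 V=1.5661[hold]; j=3 S=240.2413 intr=0.0000 cont=0.0000 V=0.0000[hold]; j=4 S=393.8845 intr=0.0000 cont=0.0000 V=0.0000[hold]  S*(4)=89.3728
k=3: j=0 S=69.7983 intr=47.5417 cont=46.5327 V=47.5417[EX]; j=1 S=114.4369 intr=2.9031 cont=15.7945 V=15.7945[hold]; j=2 S=187.6235 intr=0.0000 cont=0.8448 V=0.8448[hold]; j=3 S=307.6156 intr=0.0000 cont=0.0000 V=0.0000[hold]  S*(3)=69.7983
k=2: j=0 S=89.3728 intr=27.9672 cont=32.7845 V=32.7845[hold]; j=1 S=146.5300 intr=0.0000 cont=8.9021 V=8.9021[hold]; j=2 S=240.2413 intr=0.0000 cont=0.4557 V=0.4557[hold]  S*(2)=-
k=1: j=0 S=114.4369 intr=2.9031 cont=21.7088 V=21.7088[hold]; j=1 S=187.6235 intr=0.0000 cont=5.0082 V=5.0082[hold]  S*(1)=-
k=0: j=0 S=146.5300 intr=0.0000 cont=13.9742 V=13.9742[hold]  S*(0)=-

price = 13.9742
boundary = - - - 69.7983 89.3728
tree:
13.9742
21.7088 5.0082
32.7845 8.9021 0.4557
47.5417 15.7945 0.8448 0.0000
62.8290 27.9672 1.5661 0.0000 0.0000
74.7680 47.5417 2.9031 0.0000 0.0000 0.0000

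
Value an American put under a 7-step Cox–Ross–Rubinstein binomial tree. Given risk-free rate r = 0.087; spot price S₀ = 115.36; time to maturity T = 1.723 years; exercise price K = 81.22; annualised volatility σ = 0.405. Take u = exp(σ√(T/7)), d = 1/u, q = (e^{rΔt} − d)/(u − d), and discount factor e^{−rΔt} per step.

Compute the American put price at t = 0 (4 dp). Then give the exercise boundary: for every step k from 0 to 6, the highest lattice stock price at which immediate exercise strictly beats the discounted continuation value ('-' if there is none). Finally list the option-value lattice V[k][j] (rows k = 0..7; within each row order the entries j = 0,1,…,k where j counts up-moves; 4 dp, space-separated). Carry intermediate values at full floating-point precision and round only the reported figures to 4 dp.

price = 4.8999
boundary = - - - - 51.6418 42.2413 51.6418
tree:
4.8999
8.0423 2.0110
12.8559 3.6402 0.4906
19.8945 6.4661 1.0093 0.0000
29.5782 11.1982 2.0766 0.0000 0.0000
38.9787 18.7080 4.2725 0.0000 0.0000 0.0000
46.6679 29.5782 8.7905 0.0000 0.0000 0.0000 0.0000
52.9575 38.9787 18.0858 0.0000 0.0000 0.0000 0.0000 0.0000

params: Δt=0.24614 u=1.22254 d=0.81797 q=0.50344 e^(-rΔt)=0.97881
t_7 payoffs: 52.9575 38.9787 18.0858 0.0000 0.0000 0.0000 0.0000 0.0000
t_6: node(6,0) S=34.5521 payoff=46.6679 vs cont=44.9472 → 46.6679 [stop]  node(6,1) S=51.6418 payoff=29.5782 vs cont=27.8575 → 29.5782 [stop]  node(6,2) S=77.1841 payoff=4.0359 vs cont=8.7905 → 8.7905 [wait]  node(6,3) S=115.3600 payoff=0.0000 vs cont=0.0000 → 0.0000 [wait]  node(6,4) S=172.4179 payoff=0.0000 vs cont=0.0000 → 0.0000 [wait]  node(6,5) S=257.6971 payoff=0.0000 vs cont=0.0000 → 0.0000 [wait]  node(6,6) S=385.1560 payoff=0.0000 vs cont=0.0000 → 0.0000 [wait]  ⇒ S*(6)=51.6418
t_5: node(5,0) S=42.2413 payoff=38.9787 vs cont=37.2579 → 38.9787 [stop]  node(5,1) S=63.1342 payoff=18.0858 vs cont=18.7080 → 18.7080 [wait]  node(5,2) S=94.3608 payoff=0.0000 vs cont=4.2725 → 4.2725 [wait]  node(5,3) S=141.0324 payoff=0.0000 vs cont=0.0000 → 0.0000 [wait]  node(5,4) S=210.7880 payoff=0.0000 vs cont=0.0000 → 0.0000 [wait]  node(5,5) S=315.0454 payoff=0.0000 vs cont=0.0000 → 0.0000 [wait]  ⇒ S*(5)=42.2413
t_4: node(4,0) S=51.6418 payoff=29.5782 vs cont=28.1640 → 29.5782 [stop]  node(4,1) S=77.1841 payoff=4.0359 vs cont=11.1982 → 11.1982 [wait]  node(4,2) S=115.3600 payoff=0.0000 vs cont=2.0766 → 2.0766 [wait]  node(4,3) S=172.4179 payoff=0.0000 vs cont=0.0000 → 0.0000 [wait]  node(4,4) S=257.6971 payoff=0.0000 vs cont=0.0000 → 0.0000 [wait]  ⇒ S*(4)=51.6418
t_3: node(3,0) S=63.1342 payoff=18.0858 vs cont=19.8945 → 19.8945 [wait]  node(3,1) S=94.3608 payoff=0.0000 vs cont=6.4661 → 6.4661 [wait]  node(3,2) S=141.0324 payoff=0.0000 vs cont=1.0093 → 1.0093 [wait]  node(3,3) S=210.7880 payoff=0.0000 vs cont=0.0000 → 0.0000 [wait]  ⇒ S*(3)=-
t_2: node(2,0) S=77.1841 payoff=4.0359 vs cont=12.8559 → 12.8559 [wait]  node(2,1) S=115.3600 payoff=0.0000 vs cont=3.6402 → 3.6402 [wait]  node(2,2) S=172.4179 payoff=0.0000 vs cont=0.4906 → 0.4906 [wait]  ⇒ S*(2)=-
t_1: node(1,0) S=94.3608 payoff=0.0000 vs cont=8.0423 → 8.0423 [wait]  node(1,1) S=141.0324 payoff=0.0000 vs cont=2.0110 → 2.0110 [wait]  ⇒ S*(1)=-
t_0: node(0,0) S=115.3600 payoff=0.0000 vs cont=4.8999 → 4.8999 [wait]  ⇒ S*(0)=-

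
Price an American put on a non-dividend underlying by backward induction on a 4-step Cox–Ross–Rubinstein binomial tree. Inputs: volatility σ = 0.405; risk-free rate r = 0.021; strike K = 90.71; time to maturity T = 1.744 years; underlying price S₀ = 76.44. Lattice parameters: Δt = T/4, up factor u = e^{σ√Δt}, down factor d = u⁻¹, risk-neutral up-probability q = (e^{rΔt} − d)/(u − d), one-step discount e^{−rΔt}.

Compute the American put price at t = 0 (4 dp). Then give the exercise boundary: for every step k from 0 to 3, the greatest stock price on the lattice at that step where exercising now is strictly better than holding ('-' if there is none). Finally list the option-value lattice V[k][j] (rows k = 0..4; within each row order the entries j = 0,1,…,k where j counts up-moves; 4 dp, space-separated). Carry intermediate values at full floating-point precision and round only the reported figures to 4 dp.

Δt=0.43600  u=1.30659  d=0.76535  q=0.45053  discount=0.99089
step 4 (expiry): payoffs max(K−S,0) = 64.4823 45.9345 14.2700 0.0000 0.0000
step 3: (k=3,j=0): S=34.2689, (K−S)⁺=56.4411, hold=55.6144 ⇒ V=56.4411 exercise | (k=3,j=1): S=58.5033, (K−S)⁺=32.2067, hold=31.3799 ⇒ V=32.2067 exercise | (k=3,j=2): S=99.8759, (K−S)⁺=0.0000, hold=7.7694 ⇒ V=7.7694 continue | (k=3,j=3): S=170.5066, (K−S)⁺=0.0000, hold=0.0000 ⇒ V=0.0000 continue  boundary S*=58.5033
step 2: (k=2,j=0): S=44.7755, (K−S)⁺=45.9345, hold=45.1078 ⇒ V=45.9345 exercise | (k=2,j=1): S=76.4400, (K−S)⁺=14.2700, hold=21.0037 ⇒ V=21.0037 continue | (k=2,j=2): S=130.4972, (K−S)⁺=0.0000, hold=4.2301 ⇒ V=4.2301 continue  boundary S*=44.7755
step 1: (k=1,j=0): S=58.5033, (K−S)⁺=32.2067, hold=34.3860 ⇒ V=34.3860 continue | (k=1,j=1): S=99.8759, (K−S)⁺=0.0000, hold=13.3241 ⇒ V=13.3241 continue  boundary S*=-
step 0: (k=0,j=0): S=76.4400, (K−S)⁺=14.2700, hold=24.6700 ⇒ V=24.6700 continue  boundary S*=-

price = 24.6700
boundary = - - 44.7755 58.5033
tree:
24.6700
34.3860 13.3241
45.9345 21.0037 4.2301
56.4411 32.2067 7.7694 0.0000
64.4823 45.9345 14.2700 0.0000 0.0000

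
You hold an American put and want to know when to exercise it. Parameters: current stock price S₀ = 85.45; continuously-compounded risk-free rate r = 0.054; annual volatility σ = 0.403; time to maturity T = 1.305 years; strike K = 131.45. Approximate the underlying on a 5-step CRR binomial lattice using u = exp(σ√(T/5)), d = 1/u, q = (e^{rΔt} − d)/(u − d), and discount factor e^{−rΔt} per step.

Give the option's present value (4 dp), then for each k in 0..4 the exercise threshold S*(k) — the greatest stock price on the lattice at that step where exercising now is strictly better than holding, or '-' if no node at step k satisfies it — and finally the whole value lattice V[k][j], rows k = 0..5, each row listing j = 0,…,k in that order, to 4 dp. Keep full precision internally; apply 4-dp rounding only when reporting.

Δt=0.26100, u=1.22861, d=0.81393, q=0.48294, disc=e^(-rΔt)=0.98600
k=5 terminal: V=max(K-S,0) → 100.9263 85.3748 61.9000 26.4651 0.0000 0.0000
k=4: j=0 S=37.5019 intr=93.9481 cont=92.1085 V=93.9481[EX]; j=1 S=56.6086 intr=74.8414 cont=73.0017 V=74.8414[EX]; j=2 S=85.4500 intr=46.0000 cont=44.1603 V=46.0000[EX]; j=3 S=128.9858 intr=2.4642 cont=13.4926 V=13.4926[hold]; j=4 S=194.7025 intr=0.0000 cont=0.0000 V=0.0000[hold]  S*(4)=85.4500
k=3: j=0 S=46.0752 intr=85.3748 cont=83.5351 V=85.3748[EX]; j=1 S=69.5500 intr=61.9000 cont=60.0603 V=61.9000[EX]; j=2 S=104.9849 intr=26.4651 cont=29.8769 V=29.8769[hold]; j=3 S=158.4735 intr=0.0000 cont=6.8789 V=6.8789[hold]  S*(3)=69.5500
k=2: j=0 S=56.6086 intr=74.8414 cont=73.0017 V=74.8414[EX]; j=1 S=85.4500 intr=46.0000 cont=45.7850 V=46.0000[EX]; j=2 S=128.9858 intr=2.4642 cont=18.5076 V=18.5076[hold]  S*(2)=85.4500
k=1: j=0 S=69.5500 intr=61.9000 cont=60.0603 V=61.9000[EX]; j=1 S=104.9849 intr=26.4651 cont=32.2649 V=32.2649[hold]  S*(1)=69.5500
k=0: j=0 S=85.4500 intr=46.0000 cont=46.9221 V=46.9221[hold]  S*(0)=-

price = 46.9221
boundary = - 69.5500 85.4500 69.5500 85.4500
tree:
46.9221
61.9000 32.2649
74.8414 46.0000 18.5076
85.3748 61.9000 29.8769 6.8789
93.9481 74.8414 46.0000 13.4926 0.0000
100.9263 85.3748 61.9000 26.4651 0.0000 0.0000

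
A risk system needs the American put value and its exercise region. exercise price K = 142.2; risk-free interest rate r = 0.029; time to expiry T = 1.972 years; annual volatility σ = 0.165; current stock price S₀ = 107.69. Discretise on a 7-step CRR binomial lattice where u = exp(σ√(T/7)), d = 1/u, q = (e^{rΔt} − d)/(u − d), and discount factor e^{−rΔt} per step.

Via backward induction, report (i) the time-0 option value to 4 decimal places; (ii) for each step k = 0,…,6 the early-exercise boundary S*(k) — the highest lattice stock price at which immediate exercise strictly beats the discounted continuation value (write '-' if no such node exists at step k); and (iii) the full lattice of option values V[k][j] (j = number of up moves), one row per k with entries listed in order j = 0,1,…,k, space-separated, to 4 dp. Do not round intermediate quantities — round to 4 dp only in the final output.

price = 34.5100
boundary = 107.6900 98.6600 107.6900 117.5464 107.6900 117.5464 128.3050
tree:
34.5100
43.5400 24.7711
51.8127 34.5100 16.3430
59.3918 43.5400 24.6536 9.0762
66.3354 51.8127 34.5100 15.3016 3.5832
72.6968 59.3918 43.5400 24.6536 7.0758 0.4778
78.5247 66.3354 51.8127 34.5100 13.8950 1.0140 0.0000
83.8640 72.6968 59.3918 43.5400 24.6536 2.1518 0.0000 0.0000

Δt=0.28171, u=1.09153, d=0.91615, q=0.52489, disc=e^(-rΔt)=0.99186
k=7 terminal: V=max(K-S,0) → 83.8640 72.6968 59.3918 43.5400 24.6536 2.1518 0.0000 0.0000
k=6: j=0 S=63.6753 intr=78.5247 cont=77.3677 V=78.5247[EX]; j=1 S=75.8646 intr=66.3354 cont=65.1784 V=66.3354[EX]; j=2 S=90.3873 intr=51.8127 cont=50.6557 V=51.8127[EX]; j=3 S=107.6900 intr=34.5100 cont=33.3530 V=34.5100[EX]; j=4 S=128.3050 intr=13.8950 cont=12.7380 V=13.8950[EX]; j=5 S=152.8663 intr=0.0000 cont=1.0140 V=1.0140[hold]; j=6 S=182.1293 intr=0.0000 cont=0.0000 V=0.0000[hold]  S*(6)=128.3050
k=5: j=0 S=69.5032 intr=72.6968 cont=71.5398 V=72.6968[EX]; j=1 S=82.8082 intr=59.3918 cont=58.2348 V=59.3918[EX]; j=2 S=98.6600 intr=43.5400 cont=42.3830 V=43.5400[EX]; j=3 S=117.5464 intr=24.6536 cont=23.4966 V=24.6536[EX]; j=4 S=140.0482 intr=2.1518 cont=7.0758 V=7.0758[hold]; j=5 S=166.8575 intr=0.0000 cont=0.4778 V=0.4778[hold]  S*(5)=117.5464
k=4: j=0 S=75.8646 intr=66.3354 cont=65.1784 V=66.3354[EX]; j=1 S=90.3873 intr=51.8127 cont=50.6557 V=51.8127[EX]; j=2 S=107.6900 intr=34.5100 cont=33.3530 V=34.5100[EX]; j=3 S=128.3050 intr=13.8950 cont=15.3016 V=15.3016[hold]; j=4 S=152.8663 intr=0.0000 cont=3.5832 V=3.5832[hold]  S*(4)=107.6900
k=3: j=0 S=82.8082 intr=59.3918 cont=58.2348 V=59.3918[EX]; j=1 S=98.6600 intr=43.5400 cont=42.3830 V=43.5400[EX]; j=2 S=117.5464 intr=24.6536 cont=24.2289 V=24.6536[EX]; j=3 S=140.0482 intr=2.1518 cont=9.0762 V=9.0762[hold]  S*(3)=117.5464
k=2: j=0 S=90.3873 intr=51.8127 cont=50.6557 V=51.8127[EX]; j=1 S=107.6900 intr=34.5100 cont=33.3530 V=34.5100[EX]; j=2 S=128.3050 intr=13.8950 cont=16.3430 V=16.3430[hold]  S*(2)=107.6900
k=1: j=0 S=98.6600 intr=43.5400 cont=42.3830 V=43.5400[EX]; j=1 S=117.5464 intr=24.6536 cont=24.7711 V=24.7711[hold]  S*(1)=98.6600
k=0: j=0 S=107.6900 intr=34.5100 cont=33.4142 V=34.5100[EX]  S*(0)=107.6900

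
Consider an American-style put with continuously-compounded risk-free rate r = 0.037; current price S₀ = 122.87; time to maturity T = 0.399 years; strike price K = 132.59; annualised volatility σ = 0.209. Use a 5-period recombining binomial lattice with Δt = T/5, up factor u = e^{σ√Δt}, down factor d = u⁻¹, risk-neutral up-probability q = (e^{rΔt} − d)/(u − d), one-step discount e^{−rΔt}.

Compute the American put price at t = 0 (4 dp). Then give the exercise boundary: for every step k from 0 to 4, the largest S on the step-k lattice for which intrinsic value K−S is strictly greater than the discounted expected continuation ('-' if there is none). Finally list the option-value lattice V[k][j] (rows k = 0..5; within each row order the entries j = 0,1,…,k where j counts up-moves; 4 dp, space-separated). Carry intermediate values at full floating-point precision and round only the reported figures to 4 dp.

price = 11.7291
boundary = - - 109.1853 115.8257 122.8700
tree:
11.7291
16.9658 6.7711
23.4047 10.8844 2.8627
29.6644 16.7643 5.3044 0.5358
35.5652 23.4047 9.7200 1.0973 0.0000
41.1278 29.6644 16.7643 2.2473 0.0000 0.0000

Δt=0.07980, u=1.06082, d=0.94267, q=0.51027, disc=e^(-rΔt)=0.99705
k=5 terminal: V=max(K-S,0) → 41.1278 29.6644 16.7643 2.2473 0.0000 0.0000
k=4: j=0 S=97.0248 intr=35.5652 cont=35.1743 V=35.5652[EX]; j=1 S=109.1853 intr=23.4047 cont=23.0138 V=23.4047[EX]; j=2 S=122.8700 intr=9.7200 cont=9.3291 V=9.7200[EX]; j=3 S=138.2699 intr=0.0000 cont=1.0973 V=1.0973[hold]; j=4 S=155.5998 intr=0.0000 cont=0.0000 V=0.0000[hold]  S*(4)=122.8700
k=3: j=0 S=102.9256 intr=29.6644 cont=29.2735 V=29.6644[EX]; j=1 S=115.8257 intr=16.7643 cont=16.3734 V=16.7643[EX]; j=2 S=130.3427 intr=2.2473 cont=5.3044 V=5.3044[hold]; j=3 S=146.6791 intr=0.0000 cont=0.5358 V=0.5358[hold]  S*(3)=115.8257
k=2: j=0 S=109.1853 intr=23.4047 cont=23.0138 V=23.4047[EX]; j=1 S=122.8700 intr=9.7200 cont=10.8844 V=10.8844[hold]; j=2 S=138.2699 intr=0.0000 cont=2.8627 V=2.8627[hold]  S*(2)=109.1853
k=1: j=0 S=115.8257 intr=16.7643 cont=16.9658 V=16.9658[hold]; j=1 S=130.3427 intr=2.2473 cont=6.7711 V=6.7711[hold]  S*(1)=-
k=0: j=0 S=122.8700 intr=9.7200 cont=11.7291 V=11.7291[hold]  S*(0)=-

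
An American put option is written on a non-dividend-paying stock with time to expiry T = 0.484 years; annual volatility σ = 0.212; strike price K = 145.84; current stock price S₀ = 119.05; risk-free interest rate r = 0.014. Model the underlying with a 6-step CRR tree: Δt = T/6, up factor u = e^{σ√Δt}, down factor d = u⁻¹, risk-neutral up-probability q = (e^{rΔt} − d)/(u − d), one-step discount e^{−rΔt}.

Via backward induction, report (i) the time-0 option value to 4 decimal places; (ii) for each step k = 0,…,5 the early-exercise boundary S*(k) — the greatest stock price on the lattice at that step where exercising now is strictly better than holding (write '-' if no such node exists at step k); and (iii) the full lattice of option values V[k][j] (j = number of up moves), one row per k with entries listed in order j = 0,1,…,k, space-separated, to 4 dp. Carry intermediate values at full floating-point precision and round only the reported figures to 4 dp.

price = 27.1181
boundary = - 112.0933 105.5431 112.0933 119.0500 126.4384
tree:
27.1181
33.7467 20.3993
40.2969 26.8189 13.8792
46.4643 33.7467 19.7934 7.8610
52.2713 40.2969 26.7900 12.6815 2.9479
57.7390 46.4643 33.7467 19.4016 5.8362 0.0000
62.8872 52.2713 40.2969 26.7900 11.5546 0.0000 0.0000

params: Δt=0.08067 u=1.06206 d=0.94156 q=0.49433 e^(-rΔt)=0.99887
t_6 payoffs: 62.8872 52.2713 40.2969 26.7900 11.5546 0.0000 0.0000
t_5: node(5,0) S=88.1010 payoff=57.7390 vs cont=57.5744 → 57.7390 [stop]  node(5,1) S=99.3757 payoff=46.4643 vs cont=46.2997 → 46.4643 [stop]  node(5,2) S=112.0933 payoff=33.7467 vs cont=33.5821 → 33.7467 [stop]  node(5,3) S=126.4384 payoff=19.4016 vs cont=19.2370 → 19.4016 [stop]  node(5,4) S=142.6194 payoff=3.2206 vs cont=5.8362 → 5.8362 [wait]  node(5,5) S=160.8711 payoff=0.0000 vs cont=0.0000 → 0.0000 [wait]  ⇒ S*(5)=126.4384
t_4: node(4,0) S=93.5687 payoff=52.2713 vs cont=52.1067 → 52.2713 [stop]  node(4,1) S=105.5431 payoff=40.2969 vs cont=40.1323 → 40.2969 [stop]  node(4,2) S=119.0500 payoff=26.7900 vs cont=26.6254 → 26.7900 [stop]  node(4,3) S=134.2854 payoff=11.5546 vs cont=12.6815 → 12.6815 [wait]  node(4,4) S=151.4706 payoff=0.0000 vs cont=2.9479 → 2.9479 [wait]  ⇒ S*(4)=119.0500
t_3: node(3,0) S=99.3757 payoff=46.4643 vs cont=46.2997 → 46.4643 [stop]  node(3,1) S=112.0933 payoff=33.7467 vs cont=33.5821 → 33.7467 [stop]  node(3,2) S=126.4384 payoff=19.4016 vs cont=19.7934 → 19.7934 [wait]  node(3,3) S=142.6194 payoff=3.2206 vs cont=7.8610 → 7.8610 [wait]  ⇒ S*(3)=112.0933
t_2: node(2,0) S=105.5431 payoff=40.2969 vs cont=40.1323 → 40.2969 [stop]  node(2,1) S=119.0500 payoff=26.7900 vs cont=26.8189 → 26.8189 [wait]  node(2,2) S=134.2854 payoff=11.5546 vs cont=13.8792 → 13.8792 [wait]  ⇒ S*(2)=105.5431
t_1: node(1,0) S=112.0933 payoff=33.7467 vs cont=33.5963 → 33.7467 [stop]  node(1,1) S=126.4384 payoff=19.4016 vs cont=20.3993 → 20.3993 [wait]  ⇒ S*(1)=112.0933
t_0: node(0,0) S=119.0500 payoff=26.7900 vs cont=27.1181 → 27.1181 [wait]  ⇒ S*(0)=-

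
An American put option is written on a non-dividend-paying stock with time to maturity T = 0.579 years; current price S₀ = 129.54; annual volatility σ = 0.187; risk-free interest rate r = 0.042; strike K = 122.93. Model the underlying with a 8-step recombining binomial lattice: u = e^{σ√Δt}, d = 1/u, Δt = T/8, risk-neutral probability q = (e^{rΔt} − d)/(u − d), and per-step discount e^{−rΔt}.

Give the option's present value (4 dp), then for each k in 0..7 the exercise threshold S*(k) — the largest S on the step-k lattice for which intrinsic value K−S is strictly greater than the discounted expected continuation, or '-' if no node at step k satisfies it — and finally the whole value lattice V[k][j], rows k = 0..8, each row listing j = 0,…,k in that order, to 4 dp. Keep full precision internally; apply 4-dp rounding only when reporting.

price = 3.6133
boundary = - - - - 105.9279 100.7307 105.9279 111.3932
tree:
3.6133
5.5853 1.7973
8.3877 3.0070 0.6807
12.1780 4.9054 1.2559 0.1489
17.0021 7.7547 2.2795 0.3096 0.0000
22.1993 11.7804 4.0495 0.6437 0.0000 0.0000
27.1415 17.0021 6.9845 1.3387 0.0000 0.0000 0.0000
31.8412 22.1993 11.5368 2.7840 0.0000 0.0000 0.0000 0.0000
36.3103 27.1415 17.0021 5.7895 0.0000 0.0000 0.0000 0.0000 0.0000

Δt=0.07237, u=1.05159, d=0.95094, q=0.51767, disc=e^(-rΔt)=0.99696
k=8 terminal: V=max(K-S,0) → 36.3103 27.1415 17.0021 5.7895 0.0000 0.0000 0.0000 0.0000 0.0000
k=7: j=0 S=91.0888 intr=31.8412 cont=31.4681 V=31.8412[EX]; j=1 S=100.7307 intr=22.1993 cont=21.8262 V=22.1993[EX]; j=2 S=111.3932 intr=11.5368 cont=11.1637 V=11.5368[EX]; j=3 S=123.1843 intr=0.0000 cont=2.7840 V=2.7840[hold]; j=4 S=136.2236 intr=0.0000 cont=0.0000 V=0.0000[hold]; j=5 S=150.6431 intr=0.0000 cont=0.0000 V=0.0000[hold]; j=6 S=166.5889 intr=0.0000 cont=0.0000 V=0.0000[hold]; j=7 S=184.2226 intr=0.0000 cont=0.0000 V=0.0000[hold]  S*(7)=111.3932
k=6: j=0 S=95.7885 intr=27.1415 cont=26.7684 V=27.1415[EX]; j=1 S=105.9279 intr=17.0021 cont=16.6290 V=17.0021[EX]; j=2 S=117.1405 intr=5.7895 cont=6.9845 V=6.9845[hold]; j=3 S=129.5400 intr=0.0000 cont=1.3387 V=1.3387[hold]; j=4 S=143.2520 intr=0.0000 cont=0.0000 V=0.0000[hold]; j=5 S=158.4155 intr=0.0000 cont=0.0000 V=0.0000[hold]; j=6 S=175.1840 intr=0.0000 cont=0.0000 V=0.0000[hold]  S*(6)=105.9279
k=5: j=0 S=100.7307 intr=22.1993 cont=21.8262 V=22.1993[EX]; j=1 S=111.3932 intr=11.5368 cont=11.7804 V=11.7804[hold]; j=2 S=123.1843 intr=0.0000 cont=4.0495 V=4.0495[hold]; j=3 S=136.2236 intr=0.0000 cont=0.6437 V=0.6437[hold]; j=4 S=150.6431 intr=0.0000 cont=0.0000 V=0.0000[hold]; j=5 S=166.5889 intr=0.0000 cont=0.0000 V=0.0000[hold]  S*(5)=100.7307
k=4: j=0 S=105.9279 intr=17.0021 cont=16.7548 V=17.0021[EX]; j=1 S=117.1405 intr=5.7895 cont=7.7547 V=7.7547[hold]; j=2 S=129.5400 intr=0.0000 cont=2.2795 V=2.2795[hold]; j=3 S=143.2520 intr=0.0000 cont=0.3096 V=0.3096[hold]; j=4 S=158.4155 intr=0.0000 cont=0.0000 V=0.0000[hold]  S*(4)=105.9279
k=3: j=0 S=111.3932 intr=11.5368 cont=12.1780 V=12.1780[hold]; j=1 S=123.1843 intr=0.0000 cont=4.9054 V=4.9054[hold]; j=2 S=136.2236 intr=0.0000 cont=1.2559 V=1.2559[hold]; j=3 S=150.6431 intr=0.0000 cont=0.1489 V=0.1489[hold]  S*(3)=-
k=2: j=0 S=117.1405 intr=5.7895 cont=8.3877 V=8.3877[hold]; j=1 S=129.5400 intr=0.0000 cont=3.0070 V=3.0070[hold]; j=2 S=143.2520 intr=0.0000 cont=0.6807 V=0.6807[hold]  S*(2)=-
k=1: j=0 S=123.1843 intr=0.0000 cont=5.5853 V=5.5853[hold]; j=1 S=136.2236 intr=0.0000 cont=1.7973 V=1.7973[hold]  S*(1)=-
k=0: j=0 S=129.5400 intr=0.0000 cont=3.6133 V=3.6133[hold]  S*(0)=-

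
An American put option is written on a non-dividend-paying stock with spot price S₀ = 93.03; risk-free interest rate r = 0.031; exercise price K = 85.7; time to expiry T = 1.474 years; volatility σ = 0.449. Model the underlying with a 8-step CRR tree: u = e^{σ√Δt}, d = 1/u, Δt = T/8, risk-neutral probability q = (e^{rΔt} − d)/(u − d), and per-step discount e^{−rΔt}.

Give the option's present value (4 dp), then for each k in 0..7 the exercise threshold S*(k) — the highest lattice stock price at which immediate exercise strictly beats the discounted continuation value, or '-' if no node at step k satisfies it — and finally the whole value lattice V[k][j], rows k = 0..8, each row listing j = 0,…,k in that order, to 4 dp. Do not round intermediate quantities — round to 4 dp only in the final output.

Δt=0.18425, u=1.21256, d=0.82470, q=0.46673, disc=e^(-rΔt)=0.99430
k=8 terminal: V=max(K-S,0) → 65.7928 56.4307 42.6656 22.4268 0.0000 0.0000 0.0000 0.0000 0.0000
k=7: j=0 S=24.1385 intr=61.5615 cont=61.0734 V=61.5615[EX]; j=1 S=35.4907 intr=50.2093 cont=49.7212 V=50.2093[EX]; j=2 S=52.1817 intr=33.5183 cont=33.0302 V=33.5183[EX]; j=3 S=76.7222 intr=8.9778 cont=11.8913 V=11.8913[hold]; j=4 S=112.8041 intr=0.0000 cont=0.0000 V=0.0000[hold]; j=5 S=165.8549 intr=0.0000 cont=0.0000 V=0.0000[hold]; j=6 S=243.8550 intr=0.0000 cont=0.0000 V=0.0000[hold]; j=7 S=358.5379 intr=0.0000 cont=0.0000 V=0.0000[hold]  S*(7)=52.1817
k=6: j=0 S=29.2693 intr=56.4307 cont=55.9426 V=56.4307[EX]; j=1 S=43.0344 intr=42.6656 cont=42.1775 V=42.6656[EX]; j=2 S=63.2732 intr=22.4268 cont=23.2909 V=23.2909[hold]; j=3 S=93.0300 intr=0.0000 cont=6.3051 V=6.3051[hold]; j=4 S=136.7812 intr=0.0000 cont=0.0000 V=0.0000[hold]; j=5 S=201.1083 intr=0.0000 cont=0.0000 V=0.0000[hold]; j=6 S=295.6878 intr=0.0000 cont=0.0000 V=0.0000[hold]  S*(6)=43.0344
k=5: j=0 S=35.4907 intr=50.2093 cont=49.7212 V=50.2093[EX]; j=1 S=52.1817 intr=33.5183 cont=33.4312 V=33.5183[EX]; j=2 S=76.7222 intr=8.9778 cont=15.2755 V=15.2755[hold]; j=3 S=112.8041 intr=0.0000 cont=3.3432 V=3.3432[hold]; j=4 S=165.8549 intr=0.0000 cont=0.0000 V=0.0000[hold]; j=5 S=243.8550 intr=0.0000 cont=0.0000 V=0.0000[hold]  S*(5)=52.1817
k=4: j=0 S=43.0344 intr=42.6656 cont=42.1775 V=42.6656[EX]; j=1 S=63.2732 intr=22.4268 cont=24.8614 V=24.8614[hold]; j=2 S=93.0300 intr=0.0000 cont=9.6510 V=9.6510[hold]; j=3 S=136.7812 intr=0.0000 cont=1.7726 V=1.7726[hold]; j=4 S=201.1083 intr=0.0000 cont=0.0000 V=0.0000[hold]  S*(4)=43.0344
k=3: j=0 S=52.1817 intr=33.5183 cont=34.1601 V=34.1601[hold]; j=1 S=76.7222 intr=8.9778 cont=17.6610 V=17.6610[hold]; j=2 S=112.8041 intr=0.0000 cont=5.9399 V=5.9399[hold]; j=3 S=165.8549 intr=0.0000 cont=0.9399 V=0.9399[hold]  S*(3)=-
k=2: j=0 S=63.2732 intr=22.4268 cont=26.3087 V=26.3087[hold]; j=1 S=93.0300 intr=0.0000 cont=12.1209 V=12.1209[hold]; j=2 S=136.7812 intr=0.0000 cont=3.5857 V=3.5857[hold]  S*(2)=-
k=1: j=0 S=76.7222 intr=8.9778 cont=19.5746 V=19.5746[hold]; j=1 S=112.8041 intr=0.0000 cont=8.0909 V=8.0909[hold]  S*(1)=-
k=0: j=0 S=93.0300 intr=0.0000 cont=14.1338 V=14.1338[hold]  S*(0)=-

price = 14.1338
boundary = - - - - 43.0344 52.1817 43.0344 52.1817
tree:
14.1338
19.5746 8.0909
26.3087 12.1209 3.5857
34.1601 17.6610 5.9399 0.9399
42.6656 24.8614 9.6510 1.7726 0.0000
50.2093 33.5183 15.2755 3.3432 0.0000 0.0000
56.4307 42.6656 23.2909 6.3051 0.0000 0.0000 0.0000
61.5615 50.2093 33.5183 11.8913 0.0000 0.0000 0.0000 0.0000
65.7928 56.4307 42.6656 22.4268 0.0000 0.0000 0.0000 0.0000 0.0000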